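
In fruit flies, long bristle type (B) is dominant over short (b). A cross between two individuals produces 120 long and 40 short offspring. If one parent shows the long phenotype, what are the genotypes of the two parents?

Observed offspring: 120 long, 40 short
The observed ratio simplifies to 3:1. Short (bb) offspring appear, so each parent must contribute one b allele. The parent stated to show long carries B, so it is Bb. The other parent is then either Bb or bb: Bb × bb would give a 1:1 split, whereas Bb × Bb gives 3:1 — matching the data. So both parents are heterozygous (Bb × Bb).
Parent genotypes: Bb × Bb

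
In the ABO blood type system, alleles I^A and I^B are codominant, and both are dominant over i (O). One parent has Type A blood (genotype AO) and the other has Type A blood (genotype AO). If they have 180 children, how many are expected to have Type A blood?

Cross: AO × AO
Possible offspring genotypes: 1 AA, 2 AO, 1 OO
Blood type counts: 3 Type A, 1 Type O
Probability of Type A: 3/4
Expected count = 3/4 × 180 = 135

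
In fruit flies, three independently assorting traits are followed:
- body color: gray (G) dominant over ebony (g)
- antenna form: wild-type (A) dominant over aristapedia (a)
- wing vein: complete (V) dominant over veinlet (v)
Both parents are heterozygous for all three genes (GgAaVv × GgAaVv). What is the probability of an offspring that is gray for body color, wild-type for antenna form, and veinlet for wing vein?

Trihybrid cross: GgAaVv × GgAaVv
Each trait segregates independently with a 3:1 phenotypic ratio, so each gene contributes 3/4 (dominant) or 1/4 (recessive).
Target: gray (body color), wild-type (antenna form), veinlet (wing vein)
Probability = product of independent per-trait probabilities
= 3/4 × 3/4 × 1/4 = 9/64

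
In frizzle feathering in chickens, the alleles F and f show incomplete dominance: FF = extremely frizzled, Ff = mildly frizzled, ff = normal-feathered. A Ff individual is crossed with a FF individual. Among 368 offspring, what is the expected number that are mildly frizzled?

Punnett square for Ff × FF:
Offspring genotypes: 2 FF, 2 Ff
Phenotype counts: 2 extremely frizzled, 2 mildly frizzled
mildly frizzled: 2 out of 4 → fraction 1/2
Expected count = 1/2 × 368 = 184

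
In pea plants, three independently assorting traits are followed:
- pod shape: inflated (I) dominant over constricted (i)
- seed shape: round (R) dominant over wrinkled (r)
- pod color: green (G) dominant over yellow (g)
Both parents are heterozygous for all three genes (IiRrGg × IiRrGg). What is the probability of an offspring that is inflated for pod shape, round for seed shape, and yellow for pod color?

Trihybrid cross: IiRrGg × IiRrGg
Each trait segregates independently with a 3:1 phenotypic ratio, so each gene contributes 3/4 (dominant) or 1/4 (recessive).
Target: inflated (pod shape), round (seed shape), yellow (pod color)
Probability = product of independent per-trait probabilities
= 3/4 × 3/4 × 1/4 = 9/64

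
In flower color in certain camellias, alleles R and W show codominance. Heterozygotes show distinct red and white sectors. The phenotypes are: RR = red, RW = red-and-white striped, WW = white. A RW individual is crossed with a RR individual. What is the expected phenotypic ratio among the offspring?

Punnett square for RW × RR:
Offspring genotypes: 2 RR, 2 RW
Phenotype counts: 2 red, 2 red-and-white striped
Ratio: 1 red : 1 red-and-white striped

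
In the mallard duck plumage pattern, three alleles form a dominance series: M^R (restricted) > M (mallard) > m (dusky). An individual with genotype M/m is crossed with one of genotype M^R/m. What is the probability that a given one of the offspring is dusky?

Cross: M/m × M^R/m
Allele dominance: M^R > M > m
Offspring genotypes: 1 M^R/M, 1 M/m, 1 M^R/m, 1 m/m
Phenotype counts: 2 restricted, 1 mallard, 1 dusky
dusky: 1 out of 4
Probability: 1/4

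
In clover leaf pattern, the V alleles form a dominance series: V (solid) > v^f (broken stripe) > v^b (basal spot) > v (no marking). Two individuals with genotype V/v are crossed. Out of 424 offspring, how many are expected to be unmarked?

Cross: V/v × V/v
Allele dominance: V > v^f > v^b > v
Offspring genotypes: 1 V/V, 2 V/v, 1 v/v
Phenotype counts: 3 solid, 1 unmarked
unmarked: 1 out of 4 → fraction 1/4
Expected count = 1/4 × 424 = 106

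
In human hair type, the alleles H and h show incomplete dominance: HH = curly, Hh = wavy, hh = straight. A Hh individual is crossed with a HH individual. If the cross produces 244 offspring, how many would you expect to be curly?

Punnett square for Hh × HH:
Offspring genotypes: 2 HH, 2 Hh
Phenotype counts: 2 curly, 2 wavy
curly: 2 out of 4 → fraction 1/2
Expected count = 1/2 × 244 = 122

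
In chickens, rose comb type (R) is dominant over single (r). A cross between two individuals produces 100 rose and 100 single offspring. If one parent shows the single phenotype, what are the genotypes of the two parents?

Observed offspring: 100 rose, 100 single
The observed ratio simplifies to 1:1. One parent shows single, so its genotype must be rr. A 1:1 offspring split requires the other parent to be heterozygous (Rr).
Parent genotypes: rr × Rr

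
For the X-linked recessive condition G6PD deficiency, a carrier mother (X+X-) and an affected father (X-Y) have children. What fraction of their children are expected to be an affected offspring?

Cross: X+X- × X-Y
Offspring: 1 X+X-, 1 X+Y, 1 X-X-, 1 X-Y
Probability of an affected offspring: 2/4 = 1/2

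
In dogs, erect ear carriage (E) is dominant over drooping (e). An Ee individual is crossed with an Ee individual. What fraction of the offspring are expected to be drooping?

Punnett square for Ee × Ee:
Offspring genotypes: 1 EE, 2 Ee, 1 ee
erect: 3, drooping: 1
drooping: 1 out of 4
Probability: 1/4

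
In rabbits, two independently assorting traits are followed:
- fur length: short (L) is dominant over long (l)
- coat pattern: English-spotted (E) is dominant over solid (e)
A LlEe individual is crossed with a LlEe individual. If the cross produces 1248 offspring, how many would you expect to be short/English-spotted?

Dihybrid cross LlEe × LlEe — consider each gene separately:
fur length: Ll × Ll → 1 LL, 2 Ll, 1 ll → 3 L_ : 1 ll (out of 4)
coat pattern: Ee × Ee → 1 EE, 2 Ee, 1 ee → 3 E_ : 1 ee (out of 4)
Combine (counts out of 4 × 4 = 16): short/English-spotted (L_E_) = 3×3 = 9; short/solid (L_ee) = 3×1 = 3; long/English-spotted (llE_) = 1×3 = 3; long/solid (llee) = 1×1 = 1
Phenotype counts (out of 16): 9 short/English-spotted, 3 short/solid, 3 long/English-spotted, 1 long/solid
short/English-spotted: 9 out of 16 → fraction 9/16
Expected count = 9/16 × 1248 = 702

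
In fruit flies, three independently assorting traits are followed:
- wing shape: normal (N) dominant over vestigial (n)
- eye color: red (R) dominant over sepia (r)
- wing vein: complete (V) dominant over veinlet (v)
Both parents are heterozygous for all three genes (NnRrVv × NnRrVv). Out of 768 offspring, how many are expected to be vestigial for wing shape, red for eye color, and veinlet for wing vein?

Trihybrid cross: NnRrVv × NnRrVv
Each trait segregates independently with a 3:1 phenotypic ratio, so each gene contributes 3/4 (dominant) or 1/4 (recessive).
Target: vestigial (wing shape), red (eye color), veinlet (wing vein)
Probability = product of independent per-trait probabilities
= 1/4 × 3/4 × 1/4 = 3/64
Expected count = 3/64 × 768 = 36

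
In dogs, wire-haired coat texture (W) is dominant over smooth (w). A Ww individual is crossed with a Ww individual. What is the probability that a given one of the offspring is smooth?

Punnett square for Ww × Ww:
Offspring genotypes: 1 WW, 2 Ww, 1 ww
wire-haired: 3, smooth: 1
smooth: 1 out of 4
Probability: 1/4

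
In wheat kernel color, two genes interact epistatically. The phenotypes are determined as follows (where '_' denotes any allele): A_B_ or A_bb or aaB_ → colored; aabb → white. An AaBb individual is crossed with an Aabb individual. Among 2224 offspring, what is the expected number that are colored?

Cross: AaBb × Aabb — consider each gene separately:
A gene: Aa × Aa → 1 AA, 2 Aa, 1 aa → 3 A_ : 1 aa (out of 4)
B gene: Bb × bb → 2 Bb, 2 bb → 2 B_ : 2 bb (out of 4)
Genotype classes (out of 4 × 4 = 16): A_B_ = 3×2 = 6; A_bb = 3×2 = 6; aaB_ = 1×2 = 2; aabb = 1×2 = 2
Apply the phenotype rules: A_B_ (6) + A_bb (6) + aaB_ (2) → colored; aabb (2) → white
Phenotype counts (out of 16): 14 colored, 2 white
colored: 14 out of 16 → fraction 7/8
Expected count = 7/8 × 2224 = 1946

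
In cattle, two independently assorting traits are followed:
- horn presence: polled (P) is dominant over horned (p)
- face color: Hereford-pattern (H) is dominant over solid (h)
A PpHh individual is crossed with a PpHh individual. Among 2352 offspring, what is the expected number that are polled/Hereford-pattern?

Dihybrid cross PpHh × PpHh — consider each gene separately:
horn presence: Pp × Pp → 1 PP, 2 Pp, 1 pp → 3 P_ : 1 pp (out of 4)
face color: Hh × Hh → 1 HH, 2 Hh, 1 hh → 3 H_ : 1 hh (out of 4)
Combine (counts out of 4 × 4 = 16): polled/Hereford-pattern (P_H_) = 3×3 = 9; polled/solid (P_hh) = 3×1 = 3; horned/Hereford-pattern (ppH_) = 1×3 = 3; horned/solid (pphh) = 1×1 = 1
Phenotype counts (out of 16): 9 polled/Hereford-pattern, 3 polled/solid, 3 horned/Hereford-pattern, 1 horned/solid
polled/Hereford-pattern: 9 out of 16 → fraction 9/16
Expected count = 9/16 × 2352 = 1323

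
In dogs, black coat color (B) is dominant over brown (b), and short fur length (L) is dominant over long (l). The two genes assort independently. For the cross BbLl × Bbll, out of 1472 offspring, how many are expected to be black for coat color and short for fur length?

Dihybrid cross BbLl × Bbll — consider each gene separately:
coat color: Bb × Bb → 1 BB, 2 Bb, 1 bb → 3 B_ : 1 bb (out of 4)
fur length: Ll × ll → 2 Ll, 2 ll → 2 L_ : 2 ll (out of 4)
Looking for: black (B_) and short (L_)
P(black) = 3/4, P(short) = 2/4
P(both) = 3/4 × 2/4 = 6/16 = 3/8
Expected count = 3/8 × 1472 = 552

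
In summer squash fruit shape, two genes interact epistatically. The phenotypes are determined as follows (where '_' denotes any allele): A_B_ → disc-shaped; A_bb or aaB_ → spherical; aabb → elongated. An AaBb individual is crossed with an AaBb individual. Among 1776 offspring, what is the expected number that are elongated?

Cross: AaBb × AaBb — consider each gene separately:
A gene: Aa × Aa → 1 AA, 2 Aa, 1 aa → 3 A_ : 1 aa (out of 4)
B gene: Bb × Bb → 1 BB, 2 Bb, 1 bb → 3 B_ : 1 bb (out of 4)
Genotype classes (out of 4 × 4 = 16): A_B_ = 3×3 = 9; A_bb = 3×1 = 3; aaB_ = 1×3 = 3; aabb = 1×1 = 1
Apply the phenotype rules: A_B_ (9) → disc-shaped; A_bb (3) + aaB_ (3) → spherical; aabb (1) → elongated
Phenotype counts (out of 16): 9 disc-shaped, 6 spherical, 1 elongated
elongated: 1 out of 16 → fraction 1/16
Expected count = 1/16 × 1776 = 111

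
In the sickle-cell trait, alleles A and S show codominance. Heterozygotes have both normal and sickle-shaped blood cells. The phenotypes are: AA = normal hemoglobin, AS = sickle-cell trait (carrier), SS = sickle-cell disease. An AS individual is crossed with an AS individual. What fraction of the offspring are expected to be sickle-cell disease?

Punnett square for AS × AS:
Offspring genotypes: 1 AA, 2 AS, 1 SS
Phenotype counts: 1 normal hemoglobin, 2 sickle-cell trait (carrier), 1 sickle-cell disease
sickle-cell disease: 1 out of 4
Probability: 1/4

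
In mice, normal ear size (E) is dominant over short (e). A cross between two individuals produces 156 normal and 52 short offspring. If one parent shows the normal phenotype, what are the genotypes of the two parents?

Observed offspring: 156 normal, 52 short
The observed ratio simplifies to 3:1. Short (ee) offspring appear, so each parent must contribute one e allele. The parent stated to show normal carries E, so it is Ee. The other parent is then either Ee or ee: Ee × ee would give a 1:1 split, whereas Ee × Ee gives 3:1 — matching the data. So both parents are heterozygous (Ee × Ee).
Parent genotypes: Ee × Ee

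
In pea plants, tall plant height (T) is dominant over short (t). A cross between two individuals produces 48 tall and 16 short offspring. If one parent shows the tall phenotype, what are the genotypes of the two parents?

Observed offspring: 48 tall, 16 short
The observed ratio simplifies to 3:1. Short (tt) offspring appear, so each parent must contribute one t allele. The parent stated to show tall carries T, so it is Tt. The other parent is then either Tt or tt: Tt × tt would give a 1:1 split, whereas Tt × Tt gives 3:1 — matching the data. So both parents are heterozygous (Tt × Tt).
Parent genotypes: Tt × Tt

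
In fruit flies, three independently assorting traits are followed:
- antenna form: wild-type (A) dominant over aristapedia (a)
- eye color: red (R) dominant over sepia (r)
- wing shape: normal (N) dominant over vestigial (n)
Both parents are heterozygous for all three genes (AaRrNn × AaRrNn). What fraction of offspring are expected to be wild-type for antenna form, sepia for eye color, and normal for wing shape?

Trihybrid cross: AaRrNn × AaRrNn
Each trait segregates independently with a 3:1 phenotypic ratio, so each gene contributes 3/4 (dominant) or 1/4 (recessive).
Target: wild-type (antenna form), sepia (eye color), normal (wing shape)
Probability = product of independent per-trait probabilities
= 3/4 × 1/4 × 3/4 = 9/64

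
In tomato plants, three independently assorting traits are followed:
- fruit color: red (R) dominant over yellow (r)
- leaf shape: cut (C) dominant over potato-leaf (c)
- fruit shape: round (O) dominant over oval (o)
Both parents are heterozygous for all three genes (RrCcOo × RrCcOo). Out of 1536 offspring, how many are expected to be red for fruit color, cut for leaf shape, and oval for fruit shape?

Trihybrid cross: RrCcOo × RrCcOo
Each trait segregates independently with a 3:1 phenotypic ratio, so each gene contributes 3/4 (dominant) or 1/4 (recessive).
Target: red (fruit color), cut (leaf shape), oval (fruit shape)
Probability = product of independent per-trait probabilities
= 3/4 × 3/4 × 1/4 = 9/64
Expected count = 9/64 × 1536 = 216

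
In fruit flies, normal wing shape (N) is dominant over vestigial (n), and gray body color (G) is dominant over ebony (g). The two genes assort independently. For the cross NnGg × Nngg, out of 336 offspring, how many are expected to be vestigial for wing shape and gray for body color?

Dihybrid cross NnGg × Nngg — consider each gene separately:
wing shape: Nn × Nn → 1 NN, 2 Nn, 1 nn → 3 N_ : 1 nn (out of 4)
body color: Gg × gg → 2 Gg, 2 gg → 2 G_ : 2 gg (out of 4)
Looking for: vestigial (nn) and gray (G_)
P(vestigial) = 1/4, P(gray) = 2/4
P(both) = 1/4 × 2/4 = 2/16 = 1/8
Expected count = 1/8 × 336 = 42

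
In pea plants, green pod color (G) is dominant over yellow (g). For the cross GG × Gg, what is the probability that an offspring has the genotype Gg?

Punnett square for GG × Gg:
Offspring genotypes: 2 GG, 2 Gg
Total offspring: 4
Count with target: 2
Probability: 2/4 = 1/2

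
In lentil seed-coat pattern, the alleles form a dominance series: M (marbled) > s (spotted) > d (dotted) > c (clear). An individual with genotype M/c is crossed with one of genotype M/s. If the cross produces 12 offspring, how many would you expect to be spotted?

Cross: M/c × M/s
Allele dominance: M > s > d > c
Offspring genotypes: 1 M/M, 1 M/s, 1 M/c, 1 s/c
Phenotype counts: 3 marbled, 1 spotted
spotted: 1 out of 4 → fraction 1/4
Expected count = 1/4 × 12 = 3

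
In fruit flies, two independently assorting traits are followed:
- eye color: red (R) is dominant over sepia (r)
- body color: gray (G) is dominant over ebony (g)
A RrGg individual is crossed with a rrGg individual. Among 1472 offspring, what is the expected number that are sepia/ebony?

Dihybrid cross RrGg × rrGg — consider each gene separately:
eye color: Rr × rr → 2 Rr, 2 rr → 2 R_ : 2 rr (out of 4)
body color: Gg × Gg → 1 GG, 2 Gg, 1 gg → 3 G_ : 1 gg (out of 4)
Combine (counts out of 4 × 4 = 16): red/gray (R_G_) = 2×3 = 6; red/ebony (R_gg) = 2×1 = 2; sepia/gray (rrG_) = 2×3 = 6; sepia/ebony (rrgg) = 2×1 = 2
Phenotype counts (out of 16): 6 red/gray, 2 red/ebony, 6 sepia/gray, 2 sepia/ebony
sepia/ebony: 2 out of 16 → fraction 1/8
Expected count = 1/8 × 1472 = 184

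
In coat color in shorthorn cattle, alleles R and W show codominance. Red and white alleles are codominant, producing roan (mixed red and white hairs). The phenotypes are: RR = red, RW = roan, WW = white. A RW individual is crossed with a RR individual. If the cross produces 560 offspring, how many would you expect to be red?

Punnett square for RW × RR:
Offspring genotypes: 2 RR, 2 RW
Phenotype counts: 2 red, 2 roan
red: 2 out of 4 → fraction 1/2
Expected count = 1/2 × 560 = 280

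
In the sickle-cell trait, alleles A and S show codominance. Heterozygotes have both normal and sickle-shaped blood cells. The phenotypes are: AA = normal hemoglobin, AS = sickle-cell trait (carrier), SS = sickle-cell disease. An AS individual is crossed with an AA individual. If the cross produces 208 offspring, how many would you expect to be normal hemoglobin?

Punnett square for AS × AA:
Offspring genotypes: 2 AA, 2 AS
Phenotype counts: 2 normal hemoglobin, 2 sickle-cell trait (carrier)
normal hemoglobin: 2 out of 4 → fraction 1/2
Expected count = 1/2 × 208 = 104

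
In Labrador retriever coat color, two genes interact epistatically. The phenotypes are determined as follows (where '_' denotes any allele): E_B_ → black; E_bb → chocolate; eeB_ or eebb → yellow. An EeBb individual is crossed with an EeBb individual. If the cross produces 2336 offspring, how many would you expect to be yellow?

Cross: EeBb × EeBb — consider each gene separately:
E gene: Ee × Ee → 1 EE, 2 Ee, 1 ee → 3 E_ : 1 ee (out of 4)
B gene: Bb × Bb → 1 BB, 2 Bb, 1 bb → 3 B_ : 1 bb (out of 4)
Genotype classes (out of 4 × 4 = 16): E_B_ = 3×3 = 9; E_bb = 3×1 = 3; eeB_ = 1×3 = 3; eebb = 1×1 = 1
Apply the phenotype rules: E_B_ (9) → black; E_bb (3) → chocolate; eeB_ (3) + eebb (1) → yellow
Phenotype counts (out of 16): 9 black, 3 chocolate, 4 yellow
yellow: 4 out of 16 → fraction 1/4
Expected count = 1/4 × 2336 = 584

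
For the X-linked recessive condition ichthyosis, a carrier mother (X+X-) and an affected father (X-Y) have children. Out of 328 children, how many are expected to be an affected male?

Cross: X+X- × X-Y
Offspring: 1 X+X-, 1 X+Y, 1 X-X-, 1 X-Y
Probability of an affected male: 1/4
Expected count = 1/4 × 328 = 82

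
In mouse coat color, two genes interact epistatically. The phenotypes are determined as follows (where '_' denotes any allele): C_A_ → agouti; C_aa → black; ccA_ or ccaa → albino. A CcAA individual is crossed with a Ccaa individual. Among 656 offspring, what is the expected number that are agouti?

Cross: CcAA × Ccaa — consider each gene separately:
C gene: Cc × Cc → 1 CC, 2 Cc, 1 cc → 3 C_ : 1 cc (out of 4)
A gene: AA × aa → 4 Aa → 4 A_ (out of 4)
Genotype classes (out of 4 × 4 = 16): C_A_ = 3×4 = 12; ccA_ = 1×4 = 4
Apply the phenotype rules: C_A_ (12) → agouti; ccA_ (4) → albino
Phenotype counts (out of 16): 12 agouti, 4 albino
agouti: 12 out of 16 → fraction 3/4
Expected count = 3/4 × 656 = 492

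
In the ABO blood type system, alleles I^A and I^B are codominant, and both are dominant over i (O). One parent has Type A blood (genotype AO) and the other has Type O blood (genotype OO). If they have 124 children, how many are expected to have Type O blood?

Cross: AO × OO
Possible offspring genotypes: 2 AO, 2 OO
Blood type counts: 2 Type A, 2 Type O
Probability of Type O: 2/4 = 1/2
Expected count = 1/2 × 124 = 62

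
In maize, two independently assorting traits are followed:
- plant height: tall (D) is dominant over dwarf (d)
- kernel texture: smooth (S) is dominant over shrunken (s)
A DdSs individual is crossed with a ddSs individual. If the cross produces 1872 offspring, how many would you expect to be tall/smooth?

Dihybrid cross DdSs × ddSs — consider each gene separately:
plant height: Dd × dd → 2 Dd, 2 dd → 2 D_ : 2 dd (out of 4)
kernel texture: Ss × Ss → 1 SS, 2 Ss, 1 ss → 3 S_ : 1 ss (out of 4)
Combine (counts out of 4 × 4 = 16): tall/smooth (D_S_) = 2×3 = 6; tall/shrunken (D_ss) = 2×1 = 2; dwarf/smooth (ddS_) = 2×3 = 6; dwarf/shrunken (ddss) = 2×1 = 2
Phenotype counts (out of 16): 6 tall/smooth, 2 tall/shrunken, 6 dwarf/smooth, 2 dwarf/shrunken
tall/smooth: 6 out of 16 → fraction 3/8
Expected count = 3/8 × 1872 = 702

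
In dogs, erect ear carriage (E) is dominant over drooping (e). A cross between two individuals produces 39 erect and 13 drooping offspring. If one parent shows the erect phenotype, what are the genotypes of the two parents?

Observed offspring: 39 erect, 13 drooping
The observed ratio simplifies to 3:1. Drooping (ee) offspring appear, so each parent must contribute one e allele. The parent stated to show erect carries E, so it is Ee. The other parent is then either Ee or ee: Ee × ee would give a 1:1 split, whereas Ee × Ee gives 3:1 — matching the data. So both parents are heterozygous (Ee × Ee).
Parent genotypes: Ee × Ee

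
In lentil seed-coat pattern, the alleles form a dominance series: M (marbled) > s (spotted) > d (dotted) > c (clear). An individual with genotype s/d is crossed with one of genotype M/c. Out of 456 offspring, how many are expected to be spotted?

Cross: s/d × M/c
Allele dominance: M > s > d > c
Offspring genotypes: 1 M/s, 1 s/c, 1 M/d, 1 d/c
Phenotype counts: 2 marbled, 1 spotted, 1 dotted
spotted: 1 out of 4 → fraction 1/4
Expected count = 1/4 × 456 = 114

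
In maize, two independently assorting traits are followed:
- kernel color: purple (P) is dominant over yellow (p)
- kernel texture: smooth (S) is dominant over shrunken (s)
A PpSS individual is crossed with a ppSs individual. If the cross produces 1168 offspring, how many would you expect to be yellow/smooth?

Dihybrid cross PpSS × ppSs — consider each gene separately:
kernel color: Pp × pp → 2 Pp, 2 pp → 2 P_ : 2 pp (out of 4)
kernel texture: SS × Ss → 2 SS, 2 Ss → 4 S_ (out of 4)
Combine (counts out of 4 × 4 = 16): purple/smooth (P_S_) = 2×4 = 8; yellow/smooth (ppS_) = 2×4 = 8
Phenotype counts (out of 16): 8 purple/smooth, 8 yellow/smooth
yellow/smooth: 8 out of 16 → fraction 1/2
Expected count = 1/2 × 1168 = 584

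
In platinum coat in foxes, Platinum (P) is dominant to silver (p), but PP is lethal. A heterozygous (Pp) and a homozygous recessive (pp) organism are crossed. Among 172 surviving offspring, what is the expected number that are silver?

Cross: Pp × pp
Punnett square offspring (before lethality): 2 Pp, 2 pp
No PP offspring are produced in this cross.
silver: 2 out of 4 → fraction 1/2
Expected count = 1/2 × 172 = 86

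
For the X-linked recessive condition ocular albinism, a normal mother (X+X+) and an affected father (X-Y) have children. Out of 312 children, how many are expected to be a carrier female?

Cross: X+X+ × X-Y
Offspring: 2 X+X-, 2 X+Y
Probability of a carrier female: 2/4 = 1/2
Expected count = 1/2 × 312 = 156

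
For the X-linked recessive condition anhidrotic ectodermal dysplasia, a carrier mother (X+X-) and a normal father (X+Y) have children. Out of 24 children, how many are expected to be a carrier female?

Cross: X+X- × X+Y
Offspring: 1 X+X+, 1 X+Y, 1 X+X-, 1 X-Y
Probability of a carrier female: 1/4
Expected count = 1/4 × 24 = 6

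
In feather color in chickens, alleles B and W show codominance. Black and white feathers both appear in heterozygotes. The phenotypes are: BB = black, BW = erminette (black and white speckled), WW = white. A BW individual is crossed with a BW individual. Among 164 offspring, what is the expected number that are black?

Punnett square for BW × BW:
Offspring genotypes: 1 BB, 2 BW, 1 WW
Phenotype counts: 1 black, 2 erminette (black and white speckled), 1 white
black: 1 out of 4 → fraction 1/4
Expected count = 1/4 × 164 = 41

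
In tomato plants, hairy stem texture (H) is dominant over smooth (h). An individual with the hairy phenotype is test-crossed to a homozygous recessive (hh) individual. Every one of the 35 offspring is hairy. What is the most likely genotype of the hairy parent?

Test cross: ? × hh
All offspring are hairy.
If the unknown parent were heterozygous (Hh), about half of 35 offspring would be smooth; none are. The unknown parent is most likely homozygous dominant (HH).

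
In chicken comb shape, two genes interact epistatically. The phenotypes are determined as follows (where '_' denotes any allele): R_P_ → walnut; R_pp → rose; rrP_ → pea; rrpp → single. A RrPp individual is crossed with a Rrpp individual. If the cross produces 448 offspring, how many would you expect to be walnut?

Cross: RrPp × Rrpp — consider each gene separately:
R gene: Rr × Rr → 1 RR, 2 Rr, 1 rr → 3 R_ : 1 rr (out of 4)
P gene: Pp × pp → 2 Pp, 2 pp → 2 P_ : 2 pp (out of 4)
Genotype classes (out of 4 × 4 = 16): R_P_ = 3×2 = 6; R_pp = 3×2 = 6; rrP_ = 1×2 = 2; rrpp = 1×2 = 2
Apply the phenotype rules: R_P_ (6) → walnut; R_pp (6) → rose; rrP_ (2) → pea; rrpp (2) → single
Phenotype counts (out of 16): 6 walnut, 6 rose, 2 pea, 2 single
walnut: 6 out of 16 → fraction 3/8
Expected count = 3/8 × 448 = 168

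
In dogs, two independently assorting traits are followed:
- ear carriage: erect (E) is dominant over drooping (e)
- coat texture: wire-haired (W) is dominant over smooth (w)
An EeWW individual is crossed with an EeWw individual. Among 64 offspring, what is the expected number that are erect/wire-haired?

Dihybrid cross EeWW × EeWw — consider each gene separately:
ear carriage: Ee × Ee → 1 EE, 2 Ee, 1 ee → 3 E_ : 1 ee (out of 4)
coat texture: WW × Ww → 2 WW, 2 Ww → 4 W_ (out of 4)
Combine (counts out of 4 × 4 = 16): erect/wire-haired (E_W_) = 3×4 = 12; drooping/wire-haired (eeW_) = 1×4 = 4
Phenotype counts (out of 16): 12 erect/wire-haired, 4 drooping/wire-haired
erect/wire-haired: 12 out of 16 → fraction 3/4
Expected count = 3/4 × 64 = 48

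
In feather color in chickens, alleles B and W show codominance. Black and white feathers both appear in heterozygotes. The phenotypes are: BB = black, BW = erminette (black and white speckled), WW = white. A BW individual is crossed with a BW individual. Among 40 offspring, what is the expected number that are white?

Punnett square for BW × BW:
Offspring genotypes: 1 BB, 2 BW, 1 WW
Phenotype counts: 1 black, 2 erminette (black and white speckled), 1 white
white: 1 out of 4 → fraction 1/4
Expected count = 1/4 × 40 = 10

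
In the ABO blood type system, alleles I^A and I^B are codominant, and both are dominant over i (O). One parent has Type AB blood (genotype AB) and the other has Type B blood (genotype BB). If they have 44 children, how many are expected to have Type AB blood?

Cross: AB × BB
Possible offspring genotypes: 2 AB, 2 BB
Blood type counts: 2 Type AB, 2 Type B
Probability of Type AB: 2/4 = 1/2
Expected count = 1/2 × 44 = 22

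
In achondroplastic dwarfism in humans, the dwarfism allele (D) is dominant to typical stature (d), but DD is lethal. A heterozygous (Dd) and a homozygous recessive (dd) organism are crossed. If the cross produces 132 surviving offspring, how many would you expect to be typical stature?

Cross: Dd × dd
Punnett square offspring (before lethality): 2 Dd, 2 dd
No DD offspring are produced in this cross.
typical stature: 2 out of 4 → fraction 1/2
Expected count = 1/2 × 132 = 66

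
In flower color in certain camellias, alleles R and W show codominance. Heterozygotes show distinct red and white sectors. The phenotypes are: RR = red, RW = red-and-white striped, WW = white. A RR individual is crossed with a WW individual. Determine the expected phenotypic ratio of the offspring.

Punnett square for RR × WW:
Offspring genotypes: 4 RW
Phenotype counts: 4 red-and-white striped
Ratio: all red-and-white striped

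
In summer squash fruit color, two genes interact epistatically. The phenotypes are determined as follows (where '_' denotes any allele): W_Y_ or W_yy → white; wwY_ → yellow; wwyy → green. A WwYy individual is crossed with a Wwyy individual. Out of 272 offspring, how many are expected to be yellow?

Cross: WwYy × Wwyy — consider each gene separately:
W gene: Ww × Ww → 1 WW, 2 Ww, 1 ww → 3 W_ : 1 ww (out of 4)
Y gene: Yy × yy → 2 Yy, 2 yy → 2 Y_ : 2 yy (out of 4)
Genotype classes (out of 4 × 4 = 16): W_Y_ = 3×2 = 6; W_yy = 3×2 = 6; wwY_ = 1×2 = 2; wwyy = 1×2 = 2
Apply the phenotype rules: W_Y_ (6) + W_yy (6) → white; wwY_ (2) → yellow; wwyy (2) → green
Phenotype counts (out of 16): 12 white, 2 yellow, 2 green
yellow: 2 out of 16 → fraction 1/8
Expected count = 1/8 × 272 = 34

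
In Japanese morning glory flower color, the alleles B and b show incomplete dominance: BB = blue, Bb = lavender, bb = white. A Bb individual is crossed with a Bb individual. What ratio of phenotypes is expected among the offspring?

Punnett square for Bb × Bb:
Offspring genotypes: 1 BB, 2 Bb, 1 bb
Phenotype counts: 1 blue, 2 lavender, 1 white
Ratio: 1 blue : 2 lavender : 1 white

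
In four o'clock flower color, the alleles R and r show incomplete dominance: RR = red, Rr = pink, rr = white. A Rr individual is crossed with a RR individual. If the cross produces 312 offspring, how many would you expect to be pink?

Punnett square for Rr × RR:
Offspring genotypes: 2 RR, 2 Rr
Phenotype counts: 2 red, 2 pink
pink: 2 out of 4 → fraction 1/2
Expected count = 1/2 × 312 = 156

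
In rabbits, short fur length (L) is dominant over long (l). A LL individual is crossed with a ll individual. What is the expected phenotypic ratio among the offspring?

Punnett square for LL × ll:
Offspring genotypes: 4 Ll
short: 4, long: 0
Ratio: all short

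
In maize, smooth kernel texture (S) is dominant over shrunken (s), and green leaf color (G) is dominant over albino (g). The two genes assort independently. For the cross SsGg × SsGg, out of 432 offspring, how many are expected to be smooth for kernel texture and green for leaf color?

Dihybrid cross SsGg × SsGg — consider each gene separately:
kernel texture: Ss × Ss → 1 SS, 2 Ss, 1 ss → 3 S_ : 1 ss (out of 4)
leaf color: Gg × Gg → 1 GG, 2 Gg, 1 gg → 3 G_ : 1 gg (out of 4)
Looking for: smooth (S_) and green (G_)
P(smooth) = 3/4, P(green) = 3/4
P(both) = 3/4 × 3/4 = 9/16
Expected count = 9/16 × 432 = 243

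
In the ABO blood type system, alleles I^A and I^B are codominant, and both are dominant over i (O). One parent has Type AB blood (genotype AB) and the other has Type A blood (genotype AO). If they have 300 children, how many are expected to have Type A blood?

Cross: AB × AO
Possible offspring genotypes: 1 AA, 1 AO, 1 AB, 1 BO
Blood type counts: 2 Type A, 1 Type AB, 1 Type B
Probability of Type A: 2/4 = 1/2
Expected count = 1/2 × 300 = 150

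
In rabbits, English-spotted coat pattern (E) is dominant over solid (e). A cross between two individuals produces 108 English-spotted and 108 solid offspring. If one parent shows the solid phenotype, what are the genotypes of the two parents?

Observed offspring: 108 English-spotted, 108 solid
The observed ratio simplifies to 1:1. One parent shows solid, so its genotype must be ee. A 1:1 offspring split requires the other parent to be heterozygous (Ee).
Parent genotypes: ee × Ee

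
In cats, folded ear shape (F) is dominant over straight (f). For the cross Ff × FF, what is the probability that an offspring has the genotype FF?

Punnett square for Ff × FF:
Offspring genotypes: 2 FF, 2 Ff
Total offspring: 4
Count with target: 2
Probability: 2/4 = 1/2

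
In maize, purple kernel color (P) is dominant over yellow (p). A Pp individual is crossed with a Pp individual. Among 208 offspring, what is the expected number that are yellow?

Punnett square for Pp × Pp:
Offspring genotypes: 1 PP, 2 Pp, 1 pp
purple: 3, yellow: 1
yellow: 1 out of 4 → fraction 1/4
Expected count = 1/4 × 208 = 52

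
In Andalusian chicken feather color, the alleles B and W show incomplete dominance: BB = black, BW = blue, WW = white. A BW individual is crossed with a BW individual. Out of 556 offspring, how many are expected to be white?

Punnett square for BW × BW:
Offspring genotypes: 1 BB, 2 BW, 1 WW
Phenotype counts: 1 black, 2 blue, 1 white
white: 1 out of 4 → fraction 1/4
Expected count = 1/4 × 556 = 139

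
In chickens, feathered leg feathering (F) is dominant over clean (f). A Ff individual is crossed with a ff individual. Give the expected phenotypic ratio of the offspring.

Punnett square for Ff × ff:
Offspring genotypes: 2 Ff, 2 ff
feathered: 2, clean: 2
Ratio: 1:1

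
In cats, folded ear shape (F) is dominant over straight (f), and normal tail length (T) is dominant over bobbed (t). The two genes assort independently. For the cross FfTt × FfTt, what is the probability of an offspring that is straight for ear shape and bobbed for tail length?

Dihybrid cross FfTt × FfTt — consider each gene separately:
ear shape: Ff × Ff → 1 FF, 2 Ff, 1 ff → 3 F_ : 1 ff (out of 4)
tail length: Tt × Tt → 1 TT, 2 Tt, 1 tt → 3 T_ : 1 tt (out of 4)
Looking for: straight (ff) and bobbed (tt)
P(straight) = 1/4, P(bobbed) = 1/4
P(both) = 1/4 × 1/4 = 1/16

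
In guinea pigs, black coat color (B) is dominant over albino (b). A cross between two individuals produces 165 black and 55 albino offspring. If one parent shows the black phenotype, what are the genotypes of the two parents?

Observed offspring: 165 black, 55 albino
The observed ratio simplifies to 3:1. Albino (bb) offspring appear, so each parent must contribute one b allele. The parent stated to show black carries B, so it is Bb. The other parent is then either Bb or bb: Bb × bb would give a 1:1 split, whereas Bb × Bb gives 3:1 — matching the data. So both parents are heterozygous (Bb × Bb).
Parent genotypes: Bb × Bb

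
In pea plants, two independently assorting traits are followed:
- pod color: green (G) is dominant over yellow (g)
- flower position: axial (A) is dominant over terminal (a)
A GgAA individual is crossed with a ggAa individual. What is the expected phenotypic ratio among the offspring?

Dihybrid cross GgAA × ggAa — consider each gene separately:
pod color: Gg × gg → 2 Gg, 2 gg → 2 G_ : 2 gg (out of 4)
flower position: AA × Aa → 2 AA, 2 Aa → 4 A_ (out of 4)
Combine (counts out of 4 × 4 = 16): green/axial (G_A_) = 2×4 = 8; yellow/axial (ggA_) = 2×4 = 8
Phenotype counts (out of 16): 8 green/axial, 8 yellow/axial
Ratio: 1 green/axial : 1 yellow/axial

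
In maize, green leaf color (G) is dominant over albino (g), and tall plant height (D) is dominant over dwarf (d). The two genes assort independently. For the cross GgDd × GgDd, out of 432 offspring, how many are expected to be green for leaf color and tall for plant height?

Dihybrid cross GgDd × GgDd — consider each gene separately:
leaf color: Gg × Gg → 1 GG, 2 Gg, 1 gg → 3 G_ : 1 gg (out of 4)
plant height: Dd × Dd → 1 DD, 2 Dd, 1 dd → 3 D_ : 1 dd (out of 4)
Looking for: green (G_) and tall (D_)
P(green) = 3/4, P(tall) = 3/4
P(both) = 3/4 × 3/4 = 9/16
Expected count = 9/16 × 432 = 243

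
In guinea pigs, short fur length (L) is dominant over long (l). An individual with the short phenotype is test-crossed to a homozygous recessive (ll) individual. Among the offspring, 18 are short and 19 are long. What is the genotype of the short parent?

Test cross: ? × ll
Offspring: 18 short, 19 long — approximately 1:1.
A 1:1 ratio in a test cross indicates the unknown parent is heterozygous (Ll).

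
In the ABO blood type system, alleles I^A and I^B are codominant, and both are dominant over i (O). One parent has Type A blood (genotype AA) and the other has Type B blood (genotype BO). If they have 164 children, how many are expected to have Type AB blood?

Cross: AA × BO
Possible offspring genotypes: 2 AB, 2 AO
Blood type counts: 2 Type AB, 2 Type A
Probability of Type AB: 2/4 = 1/2
Expected count = 1/2 × 164 = 82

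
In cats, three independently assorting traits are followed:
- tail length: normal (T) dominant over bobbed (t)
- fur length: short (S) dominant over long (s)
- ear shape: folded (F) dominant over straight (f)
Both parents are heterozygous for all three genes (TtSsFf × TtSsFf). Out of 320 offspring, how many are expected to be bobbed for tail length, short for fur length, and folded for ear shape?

Trihybrid cross: TtSsFf × TtSsFf
Each trait segregates independently with a 3:1 phenotypic ratio, so each gene contributes 3/4 (dominant) or 1/4 (recessive).
Target: bobbed (tail length), short (fur length), folded (ear shape)
Probability = product of independent per-trait probabilities
= 1/4 × 3/4 × 3/4 = 9/64
Expected count = 9/64 × 320 = 45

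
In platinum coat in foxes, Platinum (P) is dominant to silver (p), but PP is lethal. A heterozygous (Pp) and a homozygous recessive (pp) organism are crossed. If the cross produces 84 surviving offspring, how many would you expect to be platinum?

Cross: Pp × pp
Punnett square offspring (before lethality): 2 Pp, 2 pp
No PP offspring are produced in this cross.
platinum: 2 out of 4 → fraction 1/2
Expected count = 1/2 × 84 = 42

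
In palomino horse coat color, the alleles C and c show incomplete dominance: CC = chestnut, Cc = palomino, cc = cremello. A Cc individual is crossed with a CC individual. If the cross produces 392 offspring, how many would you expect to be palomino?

Punnett square for Cc × CC:
Offspring genotypes: 2 CC, 2 Cc
Phenotype counts: 2 chestnut, 2 palomino
palomino: 2 out of 4 → fraction 1/2
Expected count = 1/2 × 392 = 196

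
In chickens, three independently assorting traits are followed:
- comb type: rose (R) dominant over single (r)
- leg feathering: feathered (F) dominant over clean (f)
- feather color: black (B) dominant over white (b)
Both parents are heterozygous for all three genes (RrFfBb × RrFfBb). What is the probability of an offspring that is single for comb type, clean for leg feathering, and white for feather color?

Trihybrid cross: RrFfBb × RrFfBb
Each trait segregates independently with a 3:1 phenotypic ratio, so each gene contributes 3/4 (dominant) or 1/4 (recessive).
Target: single (comb type), clean (leg feathering), white (feather color)
Probability = product of independent per-trait probabilities
= 1/4 × 1/4 × 1/4 = 1/64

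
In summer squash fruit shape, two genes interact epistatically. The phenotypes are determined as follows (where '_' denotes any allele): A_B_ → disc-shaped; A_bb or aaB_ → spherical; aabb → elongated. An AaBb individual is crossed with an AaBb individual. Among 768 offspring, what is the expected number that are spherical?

Cross: AaBb × AaBb — consider each gene separately:
A gene: Aa × Aa → 1 AA, 2 Aa, 1 aa → 3 A_ : 1 aa (out of 4)
B gene: Bb × Bb → 1 BB, 2 Bb, 1 bb → 3 B_ : 1 bb (out of 4)
Genotype classes (out of 4 × 4 = 16): A_B_ = 3×3 = 9; A_bb = 3×1 = 3; aaB_ = 1×3 = 3; aabb = 1×1 = 1
Apply the phenotype rules: A_B_ (9) → disc-shaped; A_bb (3) + aaB_ (3) → spherical; aabb (1) → elongated
Phenotype counts (out of 16): 9 disc-shaped, 6 spherical, 1 elongated
spherical: 6 out of 16 → fraction 3/8
Expected count = 3/8 × 768 = 288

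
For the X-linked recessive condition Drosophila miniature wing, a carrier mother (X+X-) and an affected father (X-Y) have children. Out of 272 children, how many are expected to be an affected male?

Cross: X+X- × X-Y
Offspring: 1 X+X-, 1 X+Y, 1 X-X-, 1 X-Y
Probability of an affected male: 1/4
Expected count = 1/4 × 272 = 68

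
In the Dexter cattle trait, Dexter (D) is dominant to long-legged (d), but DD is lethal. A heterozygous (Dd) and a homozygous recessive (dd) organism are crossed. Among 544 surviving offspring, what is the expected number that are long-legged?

Cross: Dd × dd
Punnett square offspring (before lethality): 2 Dd, 2 dd
No DD offspring are produced in this cross.
long-legged: 2 out of 4 → fraction 1/2
Expected count = 1/2 × 544 = 272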